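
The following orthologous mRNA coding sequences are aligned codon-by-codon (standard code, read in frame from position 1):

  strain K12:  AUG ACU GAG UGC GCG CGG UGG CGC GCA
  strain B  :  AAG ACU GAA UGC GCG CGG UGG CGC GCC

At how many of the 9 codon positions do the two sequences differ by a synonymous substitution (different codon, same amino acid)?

Codon 1: AUG Met / AAG Lys — nonsynonymous.
Codon 2: ACU Thr / ACU Thr — identical.
Codon 3: GAG Glu / GAA Glu — synonymous.
Codon 4: UGC Cys / UGC Cys — identical.
Codon 5: GCG Ala / GCG Ala — identical.
Codon 6: CGG Arg / CGG Arg — identical.
Codon 7: UGG Trp / UGG Trp — identical.
Codon 8: CGC Arg / CGC Arg — identical.
Codon 9: GCA Ala / GCC Ala — synonymous.
Synonymous differences: 2.

2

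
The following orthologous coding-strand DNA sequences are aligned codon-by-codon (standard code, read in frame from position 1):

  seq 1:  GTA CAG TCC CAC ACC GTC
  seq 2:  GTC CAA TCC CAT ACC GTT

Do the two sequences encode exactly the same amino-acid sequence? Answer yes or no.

yes

Codon 1: GTA Val / GTC Val — synonymous.
Codon 2: CAG Gln / CAA Gln — synonymous.
Codon 3: TCC Ser / TCC Ser — identical.
Codon 4: CAC His / CAT His — synonymous.
Codon 5: ACC Thr / ACC Thr — identical.
Codon 6: GTC Val / GTT Val — synonymous.
Nonsynonymous differences: 0 → same protein.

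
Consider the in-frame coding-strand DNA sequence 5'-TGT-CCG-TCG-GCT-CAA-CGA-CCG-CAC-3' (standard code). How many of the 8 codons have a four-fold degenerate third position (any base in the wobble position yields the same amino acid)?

Codon 1 TGT (Cys): third position 2-fold.
Codon 2 CCG (Pro): third position 4-fold.
Codon 3 TCG (Ser): third position 4-fold.
Codon 4 GCT (Ala): third position 4-fold.
Codon 5 CAA (Gln): third position 2-fold.
Codon 6 CGA (Arg): third position 4-fold.
Codon 7 CCG (Pro): third position 4-fold.
Codon 8 CAC (His): third position 2-fold.
Four-fold degenerate third positions: 5.

5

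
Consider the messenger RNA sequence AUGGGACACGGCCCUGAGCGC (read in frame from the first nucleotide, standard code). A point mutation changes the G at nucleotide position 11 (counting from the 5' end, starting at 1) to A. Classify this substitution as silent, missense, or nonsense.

missense

Position 11 falls in codon 4: GGC → Gly.
After the substitution the codon is GAC → Asp.
Gly ≠ Asp, so this is a missense mutation.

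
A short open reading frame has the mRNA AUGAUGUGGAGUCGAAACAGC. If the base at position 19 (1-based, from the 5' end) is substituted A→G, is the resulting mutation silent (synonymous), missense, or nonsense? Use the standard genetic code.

Position 19 falls in codon 7: AGC → Ser.
After the substitution the codon is GGC → Gly.
Ser ≠ Gly, so this is a missense mutation.

missense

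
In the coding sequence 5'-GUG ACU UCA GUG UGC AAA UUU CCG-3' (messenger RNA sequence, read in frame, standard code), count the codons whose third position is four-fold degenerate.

Codon 1 GUG (Val): third position 4-fold.
Codon 2 ACU (Thr): third position 4-fold.
Codon 3 UCA (Ser): third position 4-fold.
Codon 4 GUG (Val): third position 4-fold.
Codon 5 UGC (Cys): third position 2-fold.
Codon 6 AAA (Lys): third position 2-fold.
Codon 7 UUU (Phe): third position 2-fold.
Codon 8 CCG (Pro): third position 4-fold.
Four-fold degenerate third positions: 5.

5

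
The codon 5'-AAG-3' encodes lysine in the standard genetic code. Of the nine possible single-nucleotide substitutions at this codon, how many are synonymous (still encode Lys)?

Position 1: none → 0 synonymous.
Position 2: none → 0 synonymous.
Position 3: AAA → 1 synonymous.
Total: 0 + 0 + 1 = 1.

1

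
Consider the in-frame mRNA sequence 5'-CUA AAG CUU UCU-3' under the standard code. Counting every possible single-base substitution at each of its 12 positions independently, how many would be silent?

11

Codon 1 (CUA, Leu): 4 synonymous substitutions.
Codon 2 (AAG, Lys): 1 synonymous substitution.
Codon 3 (CUU, Leu): 3 synonymous substitutions.
Codon 4 (UCU, Ser): 3 synonymous substitutions.
Total: 4 + 1 + 3 + 3 = 11.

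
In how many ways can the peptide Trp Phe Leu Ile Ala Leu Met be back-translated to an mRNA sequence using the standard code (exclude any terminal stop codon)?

864

Trp: 1 codon.
Phe: 2 codons.
Leu: 6 codons.
Ile: 3 codons.
Ala: 4 codons.
Leu: 6 codons.
Met: 1 codon.
1 × 2 × 6 × 3 × 4 × 6 × 1 = 864.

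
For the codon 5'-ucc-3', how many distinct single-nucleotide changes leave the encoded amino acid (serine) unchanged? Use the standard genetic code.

3

Position 1: none → 0 synonymous.
Position 2: none → 0 synonymous.
Position 3: UCU, UCA, UCG → 3 synonymous.
Total: 0 + 0 + 3 = 3.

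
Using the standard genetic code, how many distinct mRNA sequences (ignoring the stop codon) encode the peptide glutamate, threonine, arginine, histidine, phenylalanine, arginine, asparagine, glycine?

Glu: 2 codons.
Thr: 4 codons.
Arg: 6 codons.
His: 2 codons.
Phe: 2 codons.
Arg: 6 codons.
Asn: 2 codons.
Gly: 4 codons.
2 × 4 × 6 × 2 × 2 × 6 × 2 × 4 = 9216.

9216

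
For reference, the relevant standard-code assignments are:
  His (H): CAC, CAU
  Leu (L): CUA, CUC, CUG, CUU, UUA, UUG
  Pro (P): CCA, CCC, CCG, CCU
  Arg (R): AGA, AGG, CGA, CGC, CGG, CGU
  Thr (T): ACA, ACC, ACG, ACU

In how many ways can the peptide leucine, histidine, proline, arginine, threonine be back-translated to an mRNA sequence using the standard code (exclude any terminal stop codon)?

1152

Leu: 6 codons.
His: 2 codons.
Pro: 4 codons.
Arg: 6 codons.
Thr: 4 codons.
6 × 2 × 4 × 6 × 4 = 1152.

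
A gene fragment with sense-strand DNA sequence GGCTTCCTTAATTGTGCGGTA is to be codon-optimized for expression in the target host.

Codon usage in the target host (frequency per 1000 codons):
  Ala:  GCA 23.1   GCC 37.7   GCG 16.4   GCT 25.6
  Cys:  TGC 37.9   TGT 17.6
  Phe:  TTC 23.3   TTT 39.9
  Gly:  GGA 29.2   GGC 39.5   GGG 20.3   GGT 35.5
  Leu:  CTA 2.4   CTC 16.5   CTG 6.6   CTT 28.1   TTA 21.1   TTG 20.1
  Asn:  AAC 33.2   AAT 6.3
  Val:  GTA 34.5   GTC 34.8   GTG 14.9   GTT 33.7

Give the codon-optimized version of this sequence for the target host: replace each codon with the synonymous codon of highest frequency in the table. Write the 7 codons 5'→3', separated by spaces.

GGC TTT CTT AAC TGC GCC GTC

Codon 1 (Gly): best is GGC at 39.5.
Codon 2 (Phe): best is TTT at 39.9.
Codon 3 (Leu): best is CTT at 28.1.
Codon 4 (Asn): best is AAC at 33.2.
Codon 5 (Cys): best is TGC at 37.9.
Codon 6 (Ala): best is GCC at 37.7.
Codon 7 (Val): best is GTC at 34.8.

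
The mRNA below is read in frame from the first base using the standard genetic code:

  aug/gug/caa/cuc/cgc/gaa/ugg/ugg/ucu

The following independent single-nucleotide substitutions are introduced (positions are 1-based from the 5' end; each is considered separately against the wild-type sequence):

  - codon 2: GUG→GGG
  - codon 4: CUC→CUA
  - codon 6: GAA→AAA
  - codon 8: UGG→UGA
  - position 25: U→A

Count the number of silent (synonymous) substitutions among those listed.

1

Codon 2: GUG (Val) → GGG (Gly) — missense.
Codon 4: CUC (Leu) → CUA (Leu) — synonymous.
Codon 6: GAA (Glu) → AAA (Lys) — missense.
Codon 8: UGG (Trp) → UGA (Stop) — nonsense.
Codon 9: UCU (Ser) → ACU (Thr) — missense.
Synonymous: 1 of 5.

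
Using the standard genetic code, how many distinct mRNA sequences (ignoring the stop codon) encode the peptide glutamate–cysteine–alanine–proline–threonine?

Glu: 2 codons.
Cys: 2 codons.
Ala: 4 codons.
Pro: 4 codons.
Thr: 4 codons.
2 × 2 × 4 × 4 × 4 = 256.

256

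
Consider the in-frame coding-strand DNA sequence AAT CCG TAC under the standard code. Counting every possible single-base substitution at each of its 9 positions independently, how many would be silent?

Codon 1 (AAT, Asn): 1 synonymous substitution.
Codon 2 (CCG, Pro): 3 synonymous substitutions.
Codon 3 (TAC, Tyr): 1 synonymous substitution.
Total: 1 + 3 + 1 = 5.

5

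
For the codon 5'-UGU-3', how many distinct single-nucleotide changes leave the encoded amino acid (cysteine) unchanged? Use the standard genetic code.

1

Position 1: none → 0 synonymous.
Position 2: none → 0 synonymous.
Position 3: UGC → 1 synonymous.
Total: 0 + 0 + 1 = 1.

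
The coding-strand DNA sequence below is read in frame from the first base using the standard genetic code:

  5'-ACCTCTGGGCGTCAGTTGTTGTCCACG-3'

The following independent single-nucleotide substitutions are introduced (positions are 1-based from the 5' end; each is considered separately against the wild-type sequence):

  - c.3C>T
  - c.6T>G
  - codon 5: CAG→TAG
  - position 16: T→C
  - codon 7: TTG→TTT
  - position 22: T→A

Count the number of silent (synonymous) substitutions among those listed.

3

Codon 1: ACC (Thr) → ACT (Thr) — synonymous.
Codon 2: TCT (Ser) → TCG (Ser) — synonymous.
Codon 5: CAG (Gln) → TAG (Stop) — nonsense.
Codon 6: TTG (Leu) → CTG (Leu) — synonymous.
Codon 7: TTG (Leu) → TTT (Phe) — missense.
Codon 8: TCC (Ser) → ACC (Thr) — missense.
Synonymous: 3 of 6.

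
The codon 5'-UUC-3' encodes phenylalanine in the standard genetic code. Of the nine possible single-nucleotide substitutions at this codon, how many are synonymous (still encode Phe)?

1

Position 1: none → 0 synonymous.
Position 2: none → 0 synonymous.
Position 3: UUU → 1 synonymous.
Total: 0 + 0 + 1 = 1.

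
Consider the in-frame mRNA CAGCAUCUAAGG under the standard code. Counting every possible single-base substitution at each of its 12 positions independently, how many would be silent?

Codon 1 (CAG, Gln): 1 synonymous substitution.
Codon 2 (CAU, His): 1 synonymous substitution.
Codon 3 (CUA, Leu): 4 synonymous substitutions.
Codon 4 (AGG, Arg): 2 synonymous substitutions.
Total: 1 + 1 + 4 + 2 = 8.

8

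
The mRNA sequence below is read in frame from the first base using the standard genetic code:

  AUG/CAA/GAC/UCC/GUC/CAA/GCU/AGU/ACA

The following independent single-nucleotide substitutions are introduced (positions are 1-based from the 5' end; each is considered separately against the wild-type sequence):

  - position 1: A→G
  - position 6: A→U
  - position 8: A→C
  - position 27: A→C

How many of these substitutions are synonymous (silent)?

Codon 1: AUG (Met) → GUG (Val) — missense.
Codon 2: CAA (Gln) → CAU (His) — missense.
Codon 3: GAC (Asp) → GCC (Ala) — missense.
Codon 9: ACA (Thr) → ACC (Thr) — synonymous.
Synonymous: 1 of 4.

1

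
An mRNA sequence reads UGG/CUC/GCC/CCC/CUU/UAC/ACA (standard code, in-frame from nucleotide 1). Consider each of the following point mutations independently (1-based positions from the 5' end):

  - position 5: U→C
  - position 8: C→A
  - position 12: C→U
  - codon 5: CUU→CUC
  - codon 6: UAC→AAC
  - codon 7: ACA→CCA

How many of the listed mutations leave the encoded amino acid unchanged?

Codon 2: CUC (Leu) → CCC (Pro) — missense.
Codon 3: GCC (Ala) → GAC (Asp) — missense.
Codon 4: CCC (Pro) → CCU (Pro) — synonymous.
Codon 5: CUU (Leu) → CUC (Leu) — synonymous.
Codon 6: UAC (Tyr) → AAC (Asn) — missense.
Codon 7: ACA (Thr) → CCA (Pro) — missense.
Synonymous: 2 of 6.

2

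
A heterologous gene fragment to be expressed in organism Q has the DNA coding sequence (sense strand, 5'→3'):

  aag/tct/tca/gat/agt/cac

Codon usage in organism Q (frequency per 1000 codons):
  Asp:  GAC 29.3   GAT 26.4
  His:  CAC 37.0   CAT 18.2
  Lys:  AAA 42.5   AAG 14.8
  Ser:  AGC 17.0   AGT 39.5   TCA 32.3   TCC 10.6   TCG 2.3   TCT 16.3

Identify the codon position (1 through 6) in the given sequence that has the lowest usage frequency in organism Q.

Codon 1 AAG (Lys): 14.8 per 1000.
Codon 2 TCT (Ser): 16.3 per 1000.
Codon 3 TCA (Ser): 32.3 per 1000.
Codon 4 GAT (Asp): 26.4 per 1000.
Codon 5 AGT (Ser): 39.5 per 1000.
Codon 6 CAC (His): 37.0 per 1000.
Lowest frequency is 14.8 at codon 1.

1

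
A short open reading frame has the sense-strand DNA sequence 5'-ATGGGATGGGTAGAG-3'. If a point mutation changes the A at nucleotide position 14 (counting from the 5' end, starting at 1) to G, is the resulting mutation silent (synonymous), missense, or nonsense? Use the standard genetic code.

missense

Position 14 falls in codon 5: GAG → Glu.
After the substitution the codon is GGG → Gly.
Glu ≠ Gly, so this is a missense mutation.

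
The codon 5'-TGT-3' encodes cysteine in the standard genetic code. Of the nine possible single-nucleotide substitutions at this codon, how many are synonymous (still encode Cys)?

Position 1: none → 0 synonymous.
Position 2: none → 0 synonymous.
Position 3: TGC → 1 synonymous.
Total: 0 + 0 + 1 = 1.

1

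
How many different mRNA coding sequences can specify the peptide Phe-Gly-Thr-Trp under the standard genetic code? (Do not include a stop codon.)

32

Phe: 2 codons.
Gly: 4 codons.
Thr: 4 codons.
Trp: 1 codon.
2 × 4 × 4 × 1 = 32.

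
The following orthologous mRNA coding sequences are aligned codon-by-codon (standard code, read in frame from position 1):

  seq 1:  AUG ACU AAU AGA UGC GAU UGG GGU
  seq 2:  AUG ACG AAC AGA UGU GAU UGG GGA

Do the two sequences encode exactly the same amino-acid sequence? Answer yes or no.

Codon 1: AUG Met / AUG Met — identical.
Codon 2: ACU Thr / ACG Thr — synonymous.
Codon 3: AAU Asn / AAC Asn — synonymous.
Codon 4: AGA Arg / AGA Arg — identical.
Codon 5: UGC Cys / UGU Cys — synonymous.
Codon 6: GAU Asp / GAU Asp — identical.
Codon 7: UGG Trp / UGG Trp — identical.
Codon 8: GGU Gly / GGA Gly — synonymous.
Nonsynonymous differences: 0 → same protein.

yes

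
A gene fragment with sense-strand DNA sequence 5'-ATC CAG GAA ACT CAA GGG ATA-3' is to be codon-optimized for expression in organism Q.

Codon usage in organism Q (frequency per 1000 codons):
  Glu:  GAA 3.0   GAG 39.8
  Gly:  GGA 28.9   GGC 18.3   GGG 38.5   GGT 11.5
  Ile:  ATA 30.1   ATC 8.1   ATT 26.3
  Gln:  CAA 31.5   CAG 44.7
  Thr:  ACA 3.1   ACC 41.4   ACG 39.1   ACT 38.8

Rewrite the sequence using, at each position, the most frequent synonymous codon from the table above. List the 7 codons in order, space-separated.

ATA CAG GAG ACC CAG GGG ATA

Codon 1 (Ile): best is ATA at 30.1.
Codon 2 (Gln): best is CAG at 44.7.
Codon 3 (Glu): best is GAG at 39.8.
Codon 4 (Thr): best is ACC at 41.4.
Codon 5 (Gln): best is CAG at 44.7.
Codon 6 (Gly): best is GGG at 38.5.
Codon 7 (Ile): best is ATA at 30.1.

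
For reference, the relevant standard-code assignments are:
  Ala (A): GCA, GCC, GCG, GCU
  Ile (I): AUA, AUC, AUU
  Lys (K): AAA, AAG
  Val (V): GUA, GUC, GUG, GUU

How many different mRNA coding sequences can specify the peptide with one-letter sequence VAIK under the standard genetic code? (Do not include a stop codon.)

96

Val: 4 codons.
Ala: 4 codons.
Ile: 3 codons.
Lys: 2 codons.
4 × 4 × 3 × 2 = 96.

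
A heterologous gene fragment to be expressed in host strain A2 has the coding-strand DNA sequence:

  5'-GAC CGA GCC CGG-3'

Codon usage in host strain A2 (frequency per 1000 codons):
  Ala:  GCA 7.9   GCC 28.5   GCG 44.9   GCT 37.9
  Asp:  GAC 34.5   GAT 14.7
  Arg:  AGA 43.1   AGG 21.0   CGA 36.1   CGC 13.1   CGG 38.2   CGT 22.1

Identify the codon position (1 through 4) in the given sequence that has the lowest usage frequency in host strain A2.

3

Codon 1 GAC (Asp): 34.5 per 1000.
Codon 2 CGA (Arg): 36.1 per 1000.
Codon 3 GCC (Ala): 28.5 per 1000.
Codon 4 CGG (Arg): 38.2 per 1000.
Lowest frequency is 28.5 at codon 3.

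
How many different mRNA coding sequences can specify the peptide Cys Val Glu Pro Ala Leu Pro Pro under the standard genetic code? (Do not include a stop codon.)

Cys: 2 codons.
Val: 4 codons.
Glu: 2 codons.
Pro: 4 codons.
Ala: 4 codons.
Leu: 6 codons.
Pro: 4 codons.
Pro: 4 codons.
2 × 4 × 2 × 4 × 4 × 6 × 4 × 4 = 24576.

24576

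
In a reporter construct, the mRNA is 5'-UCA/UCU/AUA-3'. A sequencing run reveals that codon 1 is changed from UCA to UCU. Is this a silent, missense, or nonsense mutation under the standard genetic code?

silent

Position 3 falls in codon 1: UCA → Ser.
After the substitution the codon is UCU → Ser.
Both encode Ser, so the change is synonymous.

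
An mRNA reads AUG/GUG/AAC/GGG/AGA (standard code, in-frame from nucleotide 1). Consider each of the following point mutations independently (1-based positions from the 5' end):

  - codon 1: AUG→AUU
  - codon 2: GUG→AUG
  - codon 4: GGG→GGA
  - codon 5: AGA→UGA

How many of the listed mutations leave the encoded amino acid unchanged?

Codon 1: AUG (Met) → AUU (Ile) — missense.
Codon 2: GUG (Val) → AUG (Met) — missense.
Codon 4: GGG (Gly) → GGA (Gly) — synonymous.
Codon 5: AGA (Arg) → UGA (Stop) — nonsense.
Synonymous: 1 of 4.

1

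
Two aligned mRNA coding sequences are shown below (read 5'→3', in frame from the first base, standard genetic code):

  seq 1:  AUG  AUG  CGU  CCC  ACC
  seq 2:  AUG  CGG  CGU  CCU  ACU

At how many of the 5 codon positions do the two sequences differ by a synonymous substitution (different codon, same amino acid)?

2

Codon 1: AUG Met / AUG Met — identical.
Codon 2: AUG Met / CGG Arg — nonsynonymous.
Codon 3: CGU Arg / CGU Arg — identical.
Codon 4: CCC Pro / CCU Pro — synonymous.
Codon 5: ACC Thr / ACU Thr — synonymous.
Synonymous differences: 2.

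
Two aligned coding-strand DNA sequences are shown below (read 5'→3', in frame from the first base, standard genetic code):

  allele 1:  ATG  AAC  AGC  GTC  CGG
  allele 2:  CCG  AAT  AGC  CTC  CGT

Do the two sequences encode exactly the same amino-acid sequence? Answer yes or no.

Codon 1: ATG Met / CCG Pro — nonsynonymous.
Codon 2: AAC Asn / AAT Asn — synonymous.
Codon 3: AGC Ser / AGC Ser — identical.
Codon 4: GTC Val / CTC Leu — nonsynonymous.
Codon 5: CGG Arg / CGT Arg — synonymous.
Nonsynonymous differences: 2 → different protein.

no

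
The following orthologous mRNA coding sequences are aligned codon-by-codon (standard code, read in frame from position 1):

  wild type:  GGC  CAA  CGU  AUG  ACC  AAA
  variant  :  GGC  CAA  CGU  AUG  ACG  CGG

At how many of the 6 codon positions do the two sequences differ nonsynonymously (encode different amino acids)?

Codon 1: GGC Gly / GGC Gly — identical.
Codon 2: CAA Gln / CAA Gln — identical.
Codon 3: CGU Arg / CGU Arg — identical.
Codon 4: AUG Met / AUG Met — identical.
Codon 5: ACC Thr / ACG Thr — synonymous.
Codon 6: AAA Lys / CGG Arg — nonsynonymous.
Nonsynonymous differences: 1.

1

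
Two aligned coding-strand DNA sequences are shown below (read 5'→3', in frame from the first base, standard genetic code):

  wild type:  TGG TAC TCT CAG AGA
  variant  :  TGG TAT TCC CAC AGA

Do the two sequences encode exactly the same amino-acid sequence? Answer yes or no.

Codon 1: TGG Trp / TGG Trp — identical.
Codon 2: TAC Tyr / TAT Tyr — synonymous.
Codon 3: TCT Ser / TCC Ser — synonymous.
Codon 4: CAG Gln / CAC His — nonsynonymous.
Codon 5: AGA Arg / AGA Arg — identical.
Nonsynonymous differences: 1 → different protein.

no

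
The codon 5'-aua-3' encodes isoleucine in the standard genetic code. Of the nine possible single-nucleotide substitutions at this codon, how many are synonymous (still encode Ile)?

Position 1: none → 0 synonymous.
Position 2: none → 0 synonymous.
Position 3: AUU, AUC → 2 synonymous.
Total: 0 + 0 + 2 = 2.

2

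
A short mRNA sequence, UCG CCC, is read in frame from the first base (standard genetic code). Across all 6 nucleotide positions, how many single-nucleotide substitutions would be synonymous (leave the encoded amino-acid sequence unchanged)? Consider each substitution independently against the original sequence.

Codon 1 (UCG, Ser): 3 synonymous substitutions.
Codon 2 (CCC, Pro): 3 synonymous substitutions.
Total: 3 + 3 = 6.

6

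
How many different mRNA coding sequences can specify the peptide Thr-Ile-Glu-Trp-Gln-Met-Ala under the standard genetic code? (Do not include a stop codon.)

Thr: 4 codons.
Ile: 3 codons.
Glu: 2 codons.
Trp: 1 codon.
Gln: 2 codons.
Met: 1 codon.
Ala: 4 codons.
4 × 3 × 2 × 1 × 2 × 1 × 4 = 192.

192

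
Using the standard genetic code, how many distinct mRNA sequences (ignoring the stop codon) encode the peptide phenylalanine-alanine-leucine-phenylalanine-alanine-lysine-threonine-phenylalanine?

6144

Phe: 2 codons.
Ala: 4 codons.
Leu: 6 codons.
Phe: 2 codons.
Ala: 4 codons.
Lys: 2 codons.
Thr: 4 codons.
Phe: 2 codons.
2 × 4 × 6 × 2 × 4 × 2 × 4 × 2 = 6144.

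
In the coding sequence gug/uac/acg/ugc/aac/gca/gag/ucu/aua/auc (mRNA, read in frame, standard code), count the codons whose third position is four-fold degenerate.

4

Codon 1 GUG (Val): third position 4-fold.
Codon 2 UAC (Tyr): third position 2-fold.
Codon 3 ACG (Thr): third position 4-fold.
Codon 4 UGC (Cys): third position 2-fold.
Codon 5 AAC (Asn): third position 2-fold.
Codon 6 GCA (Ala): third position 4-fold.
Codon 7 GAG (Glu): third position 2-fold.
Codon 8 UCU (Ser): third position 4-fold.
Codon 9 AUA (Ile): third position 3-fold.
Codon 10 AUC (Ile): third position 3-fold.
Four-fold degenerate third positions: 4.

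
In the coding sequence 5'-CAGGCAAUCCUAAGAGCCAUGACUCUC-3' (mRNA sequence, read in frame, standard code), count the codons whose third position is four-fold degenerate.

Codon 1 CAG (Gln): third position 2-fold.
Codon 2 GCA (Ala): third position 4-fold.
Codon 3 AUC (Ile): third position 3-fold.
Codon 4 CUA (Leu): third position 4-fold.
Codon 5 AGA (Arg): third position 2-fold.
Codon 6 GCC (Ala): third position 4-fold.
Codon 7 AUG (Met): third position 1-fold.
Codon 8 ACU (Thr): third position 4-fold.
Codon 9 CUC (Leu): third position 4-fold.
Four-fold degenerate third positions: 5.

5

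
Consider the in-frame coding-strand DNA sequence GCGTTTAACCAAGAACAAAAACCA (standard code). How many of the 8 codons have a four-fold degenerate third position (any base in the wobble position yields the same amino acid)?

2

Codon 1 GCG (Ala): third position 4-fold.
Codon 2 TTT (Phe): third position 2-fold.
Codon 3 AAC (Asn): third position 2-fold.
Codon 4 CAA (Gln): third position 2-fold.
Codon 5 GAA (Glu): third position 2-fold.
Codon 6 CAA (Gln): third position 2-fold.
Codon 7 AAA (Lys): third position 2-fold.
Codon 8 CCA (Pro): third position 4-fold.
Four-fold degenerate third positions: 2.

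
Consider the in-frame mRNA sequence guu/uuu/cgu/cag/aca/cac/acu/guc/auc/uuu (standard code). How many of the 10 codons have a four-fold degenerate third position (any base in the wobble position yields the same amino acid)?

5

Codon 1 GUU (Val): third position 4-fold.
Codon 2 UUU (Phe): third position 2-fold.
Codon 3 CGU (Arg): third position 4-fold.
Codon 4 CAG (Gln): third position 2-fold.
Codon 5 ACA (Thr): third position 4-fold.
Codon 6 CAC (His): third position 2-fold.
Codon 7 ACU (Thr): third position 4-fold.
Codon 8 GUC (Val): third position 4-fold.
Codon 9 AUC (Ile): third position 3-fold.
Codon 10 UUU (Phe): third position 2-fold.
Four-fold degenerate third positions: 5.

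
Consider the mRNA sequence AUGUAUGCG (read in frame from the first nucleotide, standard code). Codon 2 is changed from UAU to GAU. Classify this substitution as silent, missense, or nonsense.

Position 4 falls in codon 2: UAU → Tyr.
After the substitution the codon is GAU → Asp.
Tyr ≠ Asp, so this is a missense mutation.

missense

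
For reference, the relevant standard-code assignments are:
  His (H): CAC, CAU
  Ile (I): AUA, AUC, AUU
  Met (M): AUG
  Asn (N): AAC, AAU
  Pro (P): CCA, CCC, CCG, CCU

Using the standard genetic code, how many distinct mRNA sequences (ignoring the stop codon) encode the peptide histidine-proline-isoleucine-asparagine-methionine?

48

His: 2 codons.
Pro: 4 codons.
Ile: 3 codons.
Asn: 2 codons.
Met: 1 codon.
2 × 4 × 3 × 2 × 1 = 48.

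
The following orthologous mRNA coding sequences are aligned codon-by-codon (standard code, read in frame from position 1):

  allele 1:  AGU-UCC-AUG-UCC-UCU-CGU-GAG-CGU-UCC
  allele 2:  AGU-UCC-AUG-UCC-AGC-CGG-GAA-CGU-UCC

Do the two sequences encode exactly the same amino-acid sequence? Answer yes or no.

Codon 1: AGU Ser / AGU Ser — identical.
Codon 2: UCC Ser / UCC Ser — identical.
Codon 3: AUG Met / AUG Met — identical.
Codon 4: UCC Ser / UCC Ser — identical.
Codon 5: UCU Ser / AGC Ser — synonymous.
Codon 6: CGU Arg / CGG Arg — synonymous.
Codon 7: GAG Glu / GAA Glu — synonymous.
Codon 8: CGU Arg / CGU Arg — identical.
Codon 9: UCC Ser / UCC Ser — identical.
Nonsynonymous differences: 0 → same protein.

yes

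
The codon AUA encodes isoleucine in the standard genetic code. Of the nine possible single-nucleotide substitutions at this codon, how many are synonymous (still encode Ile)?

Position 1: none → 0 synonymous.
Position 2: none → 0 synonymous.
Position 3: AUU, AUC → 2 synonymous.
Total: 0 + 0 + 2 = 2.

2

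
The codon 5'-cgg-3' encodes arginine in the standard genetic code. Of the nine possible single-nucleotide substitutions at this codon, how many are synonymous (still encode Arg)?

4

Position 1: AGG → 1 synonymous.
Position 2: none → 0 synonymous.
Position 3: CGT, CGC, CGA → 3 synonymous.
Total: 1 + 0 + 3 = 4.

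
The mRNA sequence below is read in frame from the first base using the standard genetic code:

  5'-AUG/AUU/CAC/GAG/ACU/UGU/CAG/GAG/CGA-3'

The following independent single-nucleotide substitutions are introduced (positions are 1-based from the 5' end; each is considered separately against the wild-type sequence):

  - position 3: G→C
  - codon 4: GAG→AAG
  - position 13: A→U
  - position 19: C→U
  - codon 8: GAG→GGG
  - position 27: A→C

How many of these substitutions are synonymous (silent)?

1

Codon 1: AUG (Met) → AUC (Ile) — missense.
Codon 4: GAG (Glu) → AAG (Lys) — missense.
Codon 5: ACU (Thr) → UCU (Ser) — missense.
Codon 7: CAG (Gln) → UAG (Stop) — nonsense.
Codon 8: GAG (Glu) → GGG (Gly) — missense.
Codon 9: CGA (Arg) → CGC (Arg) — synonymous.
Synonymous: 1 of 6.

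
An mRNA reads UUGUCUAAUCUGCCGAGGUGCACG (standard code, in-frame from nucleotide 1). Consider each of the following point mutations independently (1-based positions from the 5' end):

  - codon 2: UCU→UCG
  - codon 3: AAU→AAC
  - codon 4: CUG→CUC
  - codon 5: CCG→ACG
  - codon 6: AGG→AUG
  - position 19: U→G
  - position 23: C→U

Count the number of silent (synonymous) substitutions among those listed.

3

Codon 2: UCU (Ser) → UCG (Ser) — synonymous.
Codon 3: AAU (Asn) → AAC (Asn) — synonymous.
Codon 4: CUG (Leu) → CUC (Leu) — synonymous.
Codon 5: CCG (Pro) → ACG (Thr) — missense.
Codon 6: AGG (Arg) → AUG (Met) — missense.
Codon 7: UGC (Cys) → GGC (Gly) — missense.
Codon 8: ACG (Thr) → AUG (Met) — missense.
Synonymous: 3 of 7.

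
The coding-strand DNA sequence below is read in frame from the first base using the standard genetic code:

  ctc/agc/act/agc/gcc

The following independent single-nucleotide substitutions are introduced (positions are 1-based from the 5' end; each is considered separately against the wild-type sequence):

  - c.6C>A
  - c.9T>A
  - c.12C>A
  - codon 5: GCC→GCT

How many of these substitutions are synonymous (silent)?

Codon 2: AGC (Ser) → AGA (Arg) — missense.
Codon 3: ACT (Thr) → ACA (Thr) — synonymous.
Codon 4: AGC (Ser) → AGA (Arg) — missense.
Codon 5: GCC (Ala) → GCT (Ala) — synonymous.
Synonymous: 2 of 4.

2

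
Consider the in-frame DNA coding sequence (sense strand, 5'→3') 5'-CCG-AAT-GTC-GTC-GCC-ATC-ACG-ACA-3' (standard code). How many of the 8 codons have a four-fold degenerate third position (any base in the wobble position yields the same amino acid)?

Codon 1 CCG (Pro): third position 4-fold.
Codon 2 AAT (Asn): third position 2-fold.
Codon 3 GTC (Val): third position 4-fold.
Codon 4 GTC (Val): third position 4-fold.
Codon 5 GCC (Ala): third position 4-fold.
Codon 6 ATC (Ile): third position 3-fold.
Codon 7 ACG (Thr): third position 4-fold.
Codon 8 ACA (Thr): third position 4-fold.
Four-fold degenerate third positions: 6.

6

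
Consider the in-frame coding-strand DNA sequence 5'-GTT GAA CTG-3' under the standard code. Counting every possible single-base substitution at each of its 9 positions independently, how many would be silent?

Codon 1 (GTT, Val): 3 synonymous substitutions.
Codon 2 (GAA, Glu): 1 synonymous substitution.
Codon 3 (CTG, Leu): 4 synonymous substitutions.
Total: 3 + 1 + 4 = 8.

8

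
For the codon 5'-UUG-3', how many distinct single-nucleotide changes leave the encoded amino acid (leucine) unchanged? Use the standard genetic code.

Position 1: CUG → 1 synonymous.
Position 2: none → 0 synonymous.
Position 3: UUA → 1 synonymous.
Total: 1 + 0 + 1 = 2.

2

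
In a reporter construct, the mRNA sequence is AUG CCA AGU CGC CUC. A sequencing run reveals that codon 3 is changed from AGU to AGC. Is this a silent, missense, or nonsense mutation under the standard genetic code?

silent

Position 9 falls in codon 3: AGU → Ser.
After the substitution the codon is AGC → Ser.
Both encode Ser, so the change is synonymous.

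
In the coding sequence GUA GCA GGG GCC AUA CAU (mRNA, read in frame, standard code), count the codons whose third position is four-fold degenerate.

4

Codon 1 GUA (Val): third position 4-fold.
Codon 2 GCA (Ala): third position 4-fold.
Codon 3 GGG (Gly): third position 4-fold.
Codon 4 GCC (Ala): third position 4-fold.
Codon 5 AUA (Ile): third position 3-fold.
Codon 6 CAU (His): third position 2-fold.
Four-fold degenerate third positions: 4.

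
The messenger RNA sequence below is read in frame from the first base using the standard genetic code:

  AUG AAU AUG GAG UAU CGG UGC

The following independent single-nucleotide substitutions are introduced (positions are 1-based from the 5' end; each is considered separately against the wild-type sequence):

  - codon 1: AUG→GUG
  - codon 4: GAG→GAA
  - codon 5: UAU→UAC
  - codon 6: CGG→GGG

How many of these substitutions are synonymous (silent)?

2

Codon 1: AUG (Met) → GUG (Val) — missense.
Codon 4: GAG (Glu) → GAA (Glu) — synonymous.
Codon 5: UAU (Tyr) → UAC (Tyr) — synonymous.
Codon 6: CGG (Arg) → GGG (Gly) — missense.
Synonymous: 2 of 4.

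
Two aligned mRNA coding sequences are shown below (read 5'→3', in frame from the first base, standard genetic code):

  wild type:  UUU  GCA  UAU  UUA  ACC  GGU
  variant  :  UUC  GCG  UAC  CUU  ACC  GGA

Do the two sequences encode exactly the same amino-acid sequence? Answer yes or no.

yes

Codon 1: UUU Phe / UUC Phe — synonymous.
Codon 2: GCA Ala / GCG Ala — synonymous.
Codon 3: UAU Tyr / UAC Tyr — synonymous.
Codon 4: UUA Leu / CUU Leu — synonymous.
Codon 5: ACC Thr / ACC Thr — identical.
Codon 6: GGU Gly / GGA Gly — synonymous.
Nonsynonymous differences: 0 → same protein.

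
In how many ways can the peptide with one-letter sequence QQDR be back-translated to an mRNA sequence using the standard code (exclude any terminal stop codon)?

Gln: 2 codons.
Gln: 2 codons.
Asp: 2 codons.
Arg: 6 codons.
2 × 2 × 2 × 6 = 48.

48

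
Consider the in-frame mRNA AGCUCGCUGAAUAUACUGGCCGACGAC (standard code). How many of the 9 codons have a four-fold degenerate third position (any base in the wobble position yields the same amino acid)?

Codon 1 AGC (Ser): third position 2-fold.
Codon 2 UCG (Ser): third position 4-fold.
Codon 3 CUG (Leu): third position 4-fold.
Codon 4 AAU (Asn): third position 2-fold.
Codon 5 AUA (Ile): third position 3-fold.
Codon 6 CUG (Leu): third position 4-fold.
Codon 7 GCC (Ala): third position 4-fold.
Codon 8 GAC (Asp): third position 2-fold.
Codon 9 GAC (Asp): third position 2-fold.
Four-fold degenerate third positions: 4.

4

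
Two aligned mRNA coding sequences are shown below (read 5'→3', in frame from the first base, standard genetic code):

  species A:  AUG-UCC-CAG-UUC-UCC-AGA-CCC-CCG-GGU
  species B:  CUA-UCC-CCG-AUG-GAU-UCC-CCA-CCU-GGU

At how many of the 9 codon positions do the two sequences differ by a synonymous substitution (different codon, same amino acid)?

Codon 1: AUG Met / CUA Leu — nonsynonymous.
Codon 2: UCC Ser / UCC Ser — identical.
Codon 3: CAG Gln / CCG Pro — nonsynonymous.
Codon 4: UUC Phe / AUG Met — nonsynonymous.
Codon 5: UCC Ser / GAU Asp — nonsynonymous.
Codon 6: AGA Arg / UCC Ser — nonsynonymous.
Codon 7: CCC Pro / CCA Pro — synonymous.
Codon 8: CCG Pro / CCU Pro — synonymous.
Codon 9: GGU Gly / GGU Gly — identical.
Synonymous differences: 2.

2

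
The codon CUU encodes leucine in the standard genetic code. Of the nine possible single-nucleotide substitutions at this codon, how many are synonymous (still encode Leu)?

Position 1: none → 0 synonymous.
Position 2: none → 0 synonymous.
Position 3: CUC, CUA, CUG → 3 synonymous.
Total: 0 + 0 + 3 = 3.

3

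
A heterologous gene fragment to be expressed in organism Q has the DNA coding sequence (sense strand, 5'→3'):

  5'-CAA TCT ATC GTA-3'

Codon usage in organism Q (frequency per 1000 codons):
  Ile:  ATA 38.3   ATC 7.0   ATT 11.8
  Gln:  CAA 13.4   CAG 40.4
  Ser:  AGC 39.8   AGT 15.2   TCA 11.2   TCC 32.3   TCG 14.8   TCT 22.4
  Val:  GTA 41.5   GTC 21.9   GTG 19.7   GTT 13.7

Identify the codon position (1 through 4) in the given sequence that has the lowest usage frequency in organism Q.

3

Codon 1 CAA (Gln): 13.4 per 1000.
Codon 2 TCT (Ser): 22.4 per 1000.
Codon 3 ATC (Ile): 7.0 per 1000.
Codon 4 GTA (Val): 41.5 per 1000.
Lowest frequency is 7.0 at codon 3.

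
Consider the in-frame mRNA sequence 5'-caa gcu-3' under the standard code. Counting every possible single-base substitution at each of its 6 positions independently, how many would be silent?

4

Codon 1 (CAA, Gln): 1 synonymous substitution.
Codon 2 (GCU, Ala): 3 synonymous substitutions.
Total: 1 + 3 = 4.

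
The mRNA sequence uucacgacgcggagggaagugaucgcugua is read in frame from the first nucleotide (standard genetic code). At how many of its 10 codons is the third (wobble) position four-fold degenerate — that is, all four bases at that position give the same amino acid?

6

Codon 1 UUC (Phe): third position 2-fold.
Codon 2 ACG (Thr): third position 4-fold.
Codon 3 ACG (Thr): third position 4-fold.
Codon 4 CGG (Arg): third position 4-fold.
Codon 5 AGG (Arg): third position 2-fold.
Codon 6 GAA (Glu): third position 2-fold.
Codon 7 GUG (Val): third position 4-fold.
Codon 8 AUC (Ile): third position 3-fold.
Codon 9 GCU (Ala): third position 4-fold.
Codon 10 GUA (Val): third position 4-fold.
Four-fold degenerate third positions: 6.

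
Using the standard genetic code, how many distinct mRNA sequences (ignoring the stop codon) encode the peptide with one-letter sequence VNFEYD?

128

Val: 4 codons.
Asn: 2 codons.
Phe: 2 codons.
Glu: 2 codons.
Tyr: 2 codons.
Asp: 2 codons.
4 × 2 × 2 × 2 × 2 × 2 = 128.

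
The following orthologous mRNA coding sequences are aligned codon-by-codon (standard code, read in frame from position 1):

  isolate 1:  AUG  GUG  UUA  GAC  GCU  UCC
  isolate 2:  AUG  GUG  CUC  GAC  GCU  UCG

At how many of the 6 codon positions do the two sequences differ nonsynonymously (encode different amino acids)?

Codon 1: AUG Met / AUG Met — identical.
Codon 2: GUG Val / GUG Val — identical.
Codon 3: UUA Leu / CUC Leu — synonymous.
Codon 4: GAC Asp / GAC Asp — identical.
Codon 5: GCU Ala / GCU Ala — identical.
Codon 6: UCC Ser / UCG Ser — synonymous.
Nonsynonymous differences: 0.

0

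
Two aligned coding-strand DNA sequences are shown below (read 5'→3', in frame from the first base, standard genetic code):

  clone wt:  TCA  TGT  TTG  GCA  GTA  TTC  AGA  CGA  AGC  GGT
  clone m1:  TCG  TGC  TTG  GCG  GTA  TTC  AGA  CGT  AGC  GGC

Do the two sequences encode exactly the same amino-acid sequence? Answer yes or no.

Codon 1: TCA Ser / TCG Ser — synonymous.
Codon 2: TGT Cys / TGC Cys — synonymous.
Codon 3: TTG Leu / TTG Leu — identical.
Codon 4: GCA Ala / GCG Ala — synonymous.
Codon 5: GTA Val / GTA Val — identical.
Codon 6: TTC Phe / TTC Phe — identical.
Codon 7: AGA Arg / AGA Arg — identical.
Codon 8: CGA Arg / CGT Arg — synonymous.
Codon 9: AGC Ser / AGC Ser — identical.
Codon 10: GGT Gly / GGC Gly — synonymous.
Nonsynonymous differences: 0 → same protein.

yes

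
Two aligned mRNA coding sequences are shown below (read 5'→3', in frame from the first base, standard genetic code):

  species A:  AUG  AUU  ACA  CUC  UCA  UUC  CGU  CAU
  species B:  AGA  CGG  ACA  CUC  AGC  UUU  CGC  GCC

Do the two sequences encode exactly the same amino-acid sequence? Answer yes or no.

no

Codon 1: AUG Met / AGA Arg — nonsynonymous.
Codon 2: AUU Ile / CGG Arg — nonsynonymous.
Codon 3: ACA Thr / ACA Thr — identical.
Codon 4: CUC Leu / CUC Leu — identical.
Codon 5: UCA Ser / AGC Ser — synonymous.
Codon 6: UUC Phe / UUU Phe — synonymous.
Codon 7: CGU Arg / CGC Arg — synonymous.
Codon 8: CAU His / GCC Ala — nonsynonymous.
Nonsynonymous differences: 3 → different protein.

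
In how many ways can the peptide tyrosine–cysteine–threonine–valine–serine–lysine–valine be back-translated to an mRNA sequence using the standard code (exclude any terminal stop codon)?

Tyr: 2 codons.
Cys: 2 codons.
Thr: 4 codons.
Val: 4 codons.
Ser: 6 codons.
Lys: 2 codons.
Val: 4 codons.
2 × 2 × 4 × 4 × 6 × 2 × 4 = 3072.

3072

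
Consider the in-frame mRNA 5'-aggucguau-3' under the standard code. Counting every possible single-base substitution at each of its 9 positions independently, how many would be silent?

6

Codon 1 (AGG, Arg): 2 synonymous substitutions.
Codon 2 (UCG, Ser): 3 synonymous substitutions.
Codon 3 (UAU, Tyr): 1 synonymous substitution.
Total: 2 + 3 + 1 = 6.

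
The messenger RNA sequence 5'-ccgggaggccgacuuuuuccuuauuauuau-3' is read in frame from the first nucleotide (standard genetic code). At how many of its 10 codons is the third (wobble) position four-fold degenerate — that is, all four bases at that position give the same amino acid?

Codon 1 CCG (Pro): third position 4-fold.
Codon 2 GGA (Gly): third position 4-fold.
Codon 3 GGC (Gly): third position 4-fold.
Codon 4 CGA (Arg): third position 4-fold.
Codon 5 CUU (Leu): third position 4-fold.
Codon 6 UUU (Phe): third position 2-fold.
Codon 7 CCU (Pro): third position 4-fold.
Codon 8 UAU (Tyr): third position 2-fold.
Codon 9 UAU (Tyr): third position 2-fold.
Codon 10 UAU (Tyr): third position 2-fold.
Four-fold degenerate third positions: 6.

6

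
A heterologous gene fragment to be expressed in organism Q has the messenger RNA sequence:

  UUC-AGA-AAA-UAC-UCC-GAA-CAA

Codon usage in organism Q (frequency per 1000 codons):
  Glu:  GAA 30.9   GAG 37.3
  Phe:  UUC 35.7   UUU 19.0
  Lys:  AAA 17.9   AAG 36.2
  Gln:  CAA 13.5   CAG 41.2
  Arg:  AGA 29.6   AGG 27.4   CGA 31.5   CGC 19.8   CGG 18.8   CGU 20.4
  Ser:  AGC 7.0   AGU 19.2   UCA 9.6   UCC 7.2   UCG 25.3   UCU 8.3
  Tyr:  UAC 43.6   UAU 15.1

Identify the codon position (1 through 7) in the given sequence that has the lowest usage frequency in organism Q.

5

Codon 1 UUC (Phe): 35.7 per 1000.
Codon 2 AGA (Arg): 29.6 per 1000.
Codon 3 AAA (Lys): 17.9 per 1000.
Codon 4 UAC (Tyr): 43.6 per 1000.
Codon 5 UCC (Ser): 7.2 per 1000.
Codon 6 GAA (Glu): 30.9 per 1000.
Codon 7 CAA (Gln): 13.5 per 1000.
Lowest frequency is 7.2 at codon 5.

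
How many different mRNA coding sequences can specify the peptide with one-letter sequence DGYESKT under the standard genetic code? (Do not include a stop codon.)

1536

Asp: 2 codons.
Gly: 4 codons.
Tyr: 2 codons.
Glu: 2 codons.
Ser: 6 codons.
Lys: 2 codons.
Thr: 4 codons.
2 × 4 × 2 × 2 × 6 × 2 × 4 = 1536.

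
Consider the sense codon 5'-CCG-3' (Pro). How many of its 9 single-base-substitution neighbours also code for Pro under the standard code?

Position 1: none → 0 synonymous.
Position 2: none → 0 synonymous.
Position 3: CCU, CCC, CCA → 3 synonymous.
Total: 0 + 0 + 3 = 3.

3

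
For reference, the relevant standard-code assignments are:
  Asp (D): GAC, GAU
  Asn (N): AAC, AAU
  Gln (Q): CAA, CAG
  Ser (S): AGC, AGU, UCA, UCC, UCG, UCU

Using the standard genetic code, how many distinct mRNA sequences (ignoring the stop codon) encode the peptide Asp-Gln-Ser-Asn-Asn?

Asp: 2 codons.
Gln: 2 codons.
Ser: 6 codons.
Asn: 2 codons.
Asn: 2 codons.
2 × 2 × 6 × 2 × 2 = 96.

96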